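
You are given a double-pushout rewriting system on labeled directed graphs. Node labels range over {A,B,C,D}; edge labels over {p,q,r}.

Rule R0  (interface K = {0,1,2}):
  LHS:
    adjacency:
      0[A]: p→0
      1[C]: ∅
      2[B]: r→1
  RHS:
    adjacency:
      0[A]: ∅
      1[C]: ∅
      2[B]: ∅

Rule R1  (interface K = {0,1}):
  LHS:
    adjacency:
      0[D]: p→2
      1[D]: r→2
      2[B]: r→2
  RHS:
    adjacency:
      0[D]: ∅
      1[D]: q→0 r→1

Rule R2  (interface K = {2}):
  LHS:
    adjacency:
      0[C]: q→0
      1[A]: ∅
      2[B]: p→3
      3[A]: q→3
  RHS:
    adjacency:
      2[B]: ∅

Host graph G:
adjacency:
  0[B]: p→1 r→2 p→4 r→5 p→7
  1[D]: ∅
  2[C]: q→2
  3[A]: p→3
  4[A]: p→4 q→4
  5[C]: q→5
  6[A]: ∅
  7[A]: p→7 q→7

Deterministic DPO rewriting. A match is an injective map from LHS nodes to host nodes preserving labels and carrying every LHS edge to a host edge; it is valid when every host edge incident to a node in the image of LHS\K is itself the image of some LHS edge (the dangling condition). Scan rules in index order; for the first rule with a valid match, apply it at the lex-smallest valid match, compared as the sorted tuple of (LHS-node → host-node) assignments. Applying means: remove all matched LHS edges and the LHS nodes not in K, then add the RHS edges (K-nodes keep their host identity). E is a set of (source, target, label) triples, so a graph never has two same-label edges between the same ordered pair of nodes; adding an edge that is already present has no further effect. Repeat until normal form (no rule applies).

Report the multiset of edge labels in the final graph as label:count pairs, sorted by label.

Answer: p:3 q:2

Rewrite trace:
initial: |V|=8 |E|=12  E = 0-p->1 0-r->2 0-p->4 0-r->5 0-p->7 2-q->2 3-p->3 4-p->4 4-q->4 5-q->5 7-p->7 7-q->7
step 1: apply R0 at {0↦3, 1↦2, 2↦0}  → |V|=8 |E|=10  E = 0-p->1 0-p->4 0-r->5 0-p->7 2-q->2 4-p->4 4-q->4 5-q->5 7-p->7 7-q->7
step 2: apply R0 at {0↦4, 1↦5, 2↦0}  → |V|=8 |E|=8  E = 0-p->1 0-p->4 0-p->7 2-q->2 4-q->4 5-q->5 7-p->7 7-q->7
step 3: apply R2 at {0↦2, 1↦3, 2↦0, 3↦4}  → |V|=5 |E|=5  E = 0-p->1 0-p->7 5-q->5 7-p->7 7-q->7
halt: no rule applies after step 3
NF edges: [(0, 1, 'p'), (0, 7, 'p'), (5, 5, 'q'), (7, 7, 'p'), (7, 7, 'q')]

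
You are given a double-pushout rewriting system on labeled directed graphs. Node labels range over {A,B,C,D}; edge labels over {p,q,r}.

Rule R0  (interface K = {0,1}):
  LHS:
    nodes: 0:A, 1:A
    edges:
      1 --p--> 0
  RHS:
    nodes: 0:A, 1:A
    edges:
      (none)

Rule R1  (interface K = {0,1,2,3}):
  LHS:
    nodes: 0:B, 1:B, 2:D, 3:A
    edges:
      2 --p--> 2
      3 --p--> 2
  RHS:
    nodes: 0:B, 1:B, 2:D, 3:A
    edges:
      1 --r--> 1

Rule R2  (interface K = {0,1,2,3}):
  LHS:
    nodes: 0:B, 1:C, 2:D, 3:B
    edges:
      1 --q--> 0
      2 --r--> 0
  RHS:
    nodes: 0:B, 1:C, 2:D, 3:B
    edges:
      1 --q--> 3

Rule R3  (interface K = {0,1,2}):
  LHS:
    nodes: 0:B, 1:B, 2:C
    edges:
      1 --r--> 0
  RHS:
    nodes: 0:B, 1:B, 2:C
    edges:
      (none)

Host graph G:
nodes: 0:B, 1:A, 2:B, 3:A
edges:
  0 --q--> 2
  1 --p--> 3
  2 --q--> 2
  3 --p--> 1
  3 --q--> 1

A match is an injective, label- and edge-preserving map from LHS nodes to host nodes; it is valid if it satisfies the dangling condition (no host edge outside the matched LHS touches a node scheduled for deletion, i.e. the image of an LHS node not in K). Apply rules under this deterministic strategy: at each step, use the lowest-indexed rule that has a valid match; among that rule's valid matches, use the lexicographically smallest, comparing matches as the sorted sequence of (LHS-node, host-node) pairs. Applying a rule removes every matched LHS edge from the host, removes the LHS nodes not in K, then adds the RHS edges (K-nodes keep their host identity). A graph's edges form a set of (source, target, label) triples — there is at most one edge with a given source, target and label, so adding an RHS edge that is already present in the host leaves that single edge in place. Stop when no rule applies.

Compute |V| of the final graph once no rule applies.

Answer: 4

Rewrite trace:
initial: |V|=4 |E|=5  E = 0-q->2 1-p->3 2-q->2 3-p->1 3-q->1
step 1: apply R0 at {0↦1, 1↦3}  → |V|=4 |E|=4  E = 0-q->2 1-p->3 2-q->2 3-q->1
step 2: apply R0 at {0↦3, 1↦1}  → |V|=4 |E|=3  E = 0-q->2 2-q->2 3-q->1
final graph: no rule applies after step 2
NF nodes: {0:B, 1:A, 2:B, 3:A}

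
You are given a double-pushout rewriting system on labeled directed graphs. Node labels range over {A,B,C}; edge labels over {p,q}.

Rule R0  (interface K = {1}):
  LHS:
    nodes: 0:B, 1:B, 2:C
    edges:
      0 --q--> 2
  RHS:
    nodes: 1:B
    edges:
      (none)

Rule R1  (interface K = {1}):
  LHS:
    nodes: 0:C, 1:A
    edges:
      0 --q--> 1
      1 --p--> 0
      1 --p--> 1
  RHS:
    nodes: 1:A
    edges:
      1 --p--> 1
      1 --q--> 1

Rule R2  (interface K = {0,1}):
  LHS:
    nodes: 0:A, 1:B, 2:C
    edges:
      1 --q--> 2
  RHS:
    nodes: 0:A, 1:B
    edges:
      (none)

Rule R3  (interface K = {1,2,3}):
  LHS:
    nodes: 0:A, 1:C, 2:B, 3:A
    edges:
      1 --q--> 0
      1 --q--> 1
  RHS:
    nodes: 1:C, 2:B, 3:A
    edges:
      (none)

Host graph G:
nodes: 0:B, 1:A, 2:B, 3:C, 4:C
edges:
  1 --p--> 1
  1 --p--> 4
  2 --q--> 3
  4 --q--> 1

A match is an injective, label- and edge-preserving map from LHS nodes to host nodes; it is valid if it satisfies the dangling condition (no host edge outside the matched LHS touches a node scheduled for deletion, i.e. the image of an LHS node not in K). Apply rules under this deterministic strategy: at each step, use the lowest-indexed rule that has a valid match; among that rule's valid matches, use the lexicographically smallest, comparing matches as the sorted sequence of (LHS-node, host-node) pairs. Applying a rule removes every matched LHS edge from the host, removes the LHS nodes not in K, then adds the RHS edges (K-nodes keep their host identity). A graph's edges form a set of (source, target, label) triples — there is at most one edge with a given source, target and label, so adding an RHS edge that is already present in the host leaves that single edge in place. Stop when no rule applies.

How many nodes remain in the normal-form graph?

Answer: 2

Derivation:
[0] host  ⇒  5 nodes, 4 edges  {1-p->1 1-p->4 2-q->3 4-q->1}
[1] R0 @ {0↦2, 1↦0, 2↦3}  ⇒  3 nodes, 3 edges  {1-p->1 1-p->4 4-q->1}
[2] R1 @ {0↦4, 1↦1}  ⇒  2 nodes, 2 edges  {1-p->1 1-q->1}
final graph: no rule applies after step 2
NF nodes: {0:B, 1:A}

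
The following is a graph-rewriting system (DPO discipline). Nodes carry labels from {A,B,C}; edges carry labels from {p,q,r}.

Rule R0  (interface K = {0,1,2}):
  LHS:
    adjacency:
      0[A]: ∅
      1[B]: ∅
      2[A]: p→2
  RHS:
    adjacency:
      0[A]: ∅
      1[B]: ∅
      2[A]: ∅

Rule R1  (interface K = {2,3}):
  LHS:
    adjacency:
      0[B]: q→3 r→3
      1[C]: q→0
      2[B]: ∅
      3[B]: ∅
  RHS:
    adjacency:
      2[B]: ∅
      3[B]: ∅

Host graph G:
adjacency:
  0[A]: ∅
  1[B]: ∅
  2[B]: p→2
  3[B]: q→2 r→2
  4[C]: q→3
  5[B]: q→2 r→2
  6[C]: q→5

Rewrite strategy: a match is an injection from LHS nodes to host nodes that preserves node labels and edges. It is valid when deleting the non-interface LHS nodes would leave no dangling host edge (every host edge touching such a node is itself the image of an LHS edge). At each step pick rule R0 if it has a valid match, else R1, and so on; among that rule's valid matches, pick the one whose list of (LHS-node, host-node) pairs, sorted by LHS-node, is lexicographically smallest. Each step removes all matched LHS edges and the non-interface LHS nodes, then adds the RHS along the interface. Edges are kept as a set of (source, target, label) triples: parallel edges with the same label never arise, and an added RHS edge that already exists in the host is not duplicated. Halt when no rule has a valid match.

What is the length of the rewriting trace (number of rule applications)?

start.  V:7 E:7  edges: 2-p->2 3-q->2 3-r->2 4-q->3 5-q->2 5-r->2 6-q->5
1. fire R1 via {0↦3, 1↦4, 2↦1, 3↦2}  →  V:5 E:4  edges: 2-p->2 5-q->2 5-r->2 6-q->5
2. fire R1 via {0↦5, 1↦6, 2↦1, 3↦2}  →  V:3 E:1  edges: 2-p->2
normal form: no rule applies after step 2

Answer: 2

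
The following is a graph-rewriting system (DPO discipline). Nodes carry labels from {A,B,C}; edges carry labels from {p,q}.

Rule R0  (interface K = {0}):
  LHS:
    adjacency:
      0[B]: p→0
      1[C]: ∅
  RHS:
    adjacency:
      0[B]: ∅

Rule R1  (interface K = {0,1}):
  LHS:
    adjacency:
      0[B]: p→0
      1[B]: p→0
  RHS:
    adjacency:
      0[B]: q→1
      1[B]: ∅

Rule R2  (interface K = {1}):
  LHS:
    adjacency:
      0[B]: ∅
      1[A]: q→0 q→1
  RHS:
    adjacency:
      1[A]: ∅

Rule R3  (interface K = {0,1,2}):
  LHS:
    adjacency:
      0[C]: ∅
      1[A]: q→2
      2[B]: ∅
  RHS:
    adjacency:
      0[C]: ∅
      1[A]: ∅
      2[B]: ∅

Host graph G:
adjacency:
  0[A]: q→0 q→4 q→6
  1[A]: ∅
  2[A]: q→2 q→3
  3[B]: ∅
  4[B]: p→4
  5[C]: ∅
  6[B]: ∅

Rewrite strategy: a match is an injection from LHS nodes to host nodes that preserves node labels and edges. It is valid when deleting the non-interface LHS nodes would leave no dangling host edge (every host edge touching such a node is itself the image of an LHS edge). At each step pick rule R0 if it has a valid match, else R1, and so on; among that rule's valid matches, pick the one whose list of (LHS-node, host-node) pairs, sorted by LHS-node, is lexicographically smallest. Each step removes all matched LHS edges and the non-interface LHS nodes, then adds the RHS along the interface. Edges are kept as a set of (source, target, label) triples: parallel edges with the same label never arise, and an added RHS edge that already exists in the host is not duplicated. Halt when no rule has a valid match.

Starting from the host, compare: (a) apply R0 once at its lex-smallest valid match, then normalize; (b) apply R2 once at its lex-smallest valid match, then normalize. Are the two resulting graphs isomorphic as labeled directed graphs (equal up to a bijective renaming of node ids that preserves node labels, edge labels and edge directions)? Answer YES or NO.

branch R0-first: apply at {0↦4, 1↦5} → |E|=5, then 2 more step(s) → NF |V|=4 |E|=1 V={0:A, 1:A, 2:A, 6:B} E=0-q->6
branch R2-first: apply at {0↦3, 1↦2} → |E|=4, then 2 more step(s) → NF |V|=4 |E|=1 V={0:A, 1:A, 2:A, 6:B} E=0-q->6
graphs isomorphic (equal up to label-preserving node renaming)

Answer: YES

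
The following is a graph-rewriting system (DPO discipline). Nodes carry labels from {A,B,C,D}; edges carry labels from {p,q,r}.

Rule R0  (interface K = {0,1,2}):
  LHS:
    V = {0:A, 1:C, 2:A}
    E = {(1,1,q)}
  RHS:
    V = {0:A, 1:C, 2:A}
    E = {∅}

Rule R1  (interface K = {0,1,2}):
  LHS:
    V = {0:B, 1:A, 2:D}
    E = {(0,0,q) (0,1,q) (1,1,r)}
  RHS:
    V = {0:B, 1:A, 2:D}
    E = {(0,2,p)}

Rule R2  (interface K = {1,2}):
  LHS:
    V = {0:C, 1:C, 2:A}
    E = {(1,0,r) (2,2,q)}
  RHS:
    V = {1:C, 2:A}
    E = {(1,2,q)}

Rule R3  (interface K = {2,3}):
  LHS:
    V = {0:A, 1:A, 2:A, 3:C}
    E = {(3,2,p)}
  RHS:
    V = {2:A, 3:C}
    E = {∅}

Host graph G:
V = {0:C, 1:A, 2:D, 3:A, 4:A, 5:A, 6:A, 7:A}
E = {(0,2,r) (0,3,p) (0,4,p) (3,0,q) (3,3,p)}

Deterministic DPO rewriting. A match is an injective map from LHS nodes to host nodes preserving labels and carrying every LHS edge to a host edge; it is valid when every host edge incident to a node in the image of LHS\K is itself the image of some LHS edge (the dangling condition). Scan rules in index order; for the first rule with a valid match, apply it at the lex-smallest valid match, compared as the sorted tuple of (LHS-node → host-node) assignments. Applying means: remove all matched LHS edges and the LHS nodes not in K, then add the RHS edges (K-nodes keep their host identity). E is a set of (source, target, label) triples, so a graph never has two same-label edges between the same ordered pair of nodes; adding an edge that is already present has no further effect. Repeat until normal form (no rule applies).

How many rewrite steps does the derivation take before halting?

Answer: 2

Steps:
start.  V:8 E:5  edges: 0-r->2 0-p->3 0-p->4 3-q->0 3-p->3
1. fire R3 via {0↦1, 1↦5, 2↦3, 3↦0}  →  V:6 E:4  edges: 0-r->2 0-p->4 3-q->0 3-p->3
2. fire R3 via {0↦6, 1↦7, 2↦4, 3↦0}  →  V:4 E:3  edges: 0-r->2 3-q->0 3-p->3
final graph: no rule applies after step 2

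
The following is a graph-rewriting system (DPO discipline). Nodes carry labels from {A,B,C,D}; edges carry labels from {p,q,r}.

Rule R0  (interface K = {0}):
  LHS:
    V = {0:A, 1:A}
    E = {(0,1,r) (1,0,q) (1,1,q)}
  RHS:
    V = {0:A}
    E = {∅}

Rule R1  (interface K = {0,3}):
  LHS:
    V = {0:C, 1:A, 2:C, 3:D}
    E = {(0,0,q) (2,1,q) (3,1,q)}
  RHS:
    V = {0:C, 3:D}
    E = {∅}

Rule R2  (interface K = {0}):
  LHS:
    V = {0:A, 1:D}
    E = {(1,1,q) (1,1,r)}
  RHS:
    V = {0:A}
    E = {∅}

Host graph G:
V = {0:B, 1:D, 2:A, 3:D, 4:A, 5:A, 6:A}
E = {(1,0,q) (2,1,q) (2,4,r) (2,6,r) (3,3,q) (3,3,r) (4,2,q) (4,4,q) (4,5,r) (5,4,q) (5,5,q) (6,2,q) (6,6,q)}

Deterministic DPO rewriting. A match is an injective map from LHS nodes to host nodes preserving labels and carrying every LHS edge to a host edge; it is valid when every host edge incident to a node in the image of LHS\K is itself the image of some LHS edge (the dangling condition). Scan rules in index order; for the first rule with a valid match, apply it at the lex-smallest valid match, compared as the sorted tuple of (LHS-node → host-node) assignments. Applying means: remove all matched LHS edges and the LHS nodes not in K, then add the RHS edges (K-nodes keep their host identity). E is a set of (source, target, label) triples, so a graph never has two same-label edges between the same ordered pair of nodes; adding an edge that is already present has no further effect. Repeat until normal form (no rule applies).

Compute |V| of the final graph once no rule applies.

Answer: 3

Rewrite trace:
start.  V:7 E:13  edges: 1-q->0 2-q->1 2-r->4 2-r->6 3-q->3 3-r->3 4-q->2 4-q->4 4-r->5 5-q->4 5-q->5 6-q->2 6-q->6
1. fire R0 via {0↦2, 1↦6}  →  V:6 E:10  edges: 1-q->0 2-q->1 2-r->4 3-q->3 3-r->3 4-q->2 4-q->4 4-r->5 5-q->4 5-q->5
2. fire R0 via {0↦4, 1↦5}  →  V:5 E:7  edges: 1-q->0 2-q->1 2-r->4 3-q->3 3-r->3 4-q->2 4-q->4
3. fire R0 via {0↦2, 1↦4}  →  V:4 E:4  edges: 1-q->0 2-q->1 3-q->3 3-r->3
4. fire R2 via {0↦2, 1↦3}  →  V:3 E:2  edges: 1-q->0 2-q->1
final graph: no rule applies after step 4
NF nodes: {0:B, 1:D, 2:A}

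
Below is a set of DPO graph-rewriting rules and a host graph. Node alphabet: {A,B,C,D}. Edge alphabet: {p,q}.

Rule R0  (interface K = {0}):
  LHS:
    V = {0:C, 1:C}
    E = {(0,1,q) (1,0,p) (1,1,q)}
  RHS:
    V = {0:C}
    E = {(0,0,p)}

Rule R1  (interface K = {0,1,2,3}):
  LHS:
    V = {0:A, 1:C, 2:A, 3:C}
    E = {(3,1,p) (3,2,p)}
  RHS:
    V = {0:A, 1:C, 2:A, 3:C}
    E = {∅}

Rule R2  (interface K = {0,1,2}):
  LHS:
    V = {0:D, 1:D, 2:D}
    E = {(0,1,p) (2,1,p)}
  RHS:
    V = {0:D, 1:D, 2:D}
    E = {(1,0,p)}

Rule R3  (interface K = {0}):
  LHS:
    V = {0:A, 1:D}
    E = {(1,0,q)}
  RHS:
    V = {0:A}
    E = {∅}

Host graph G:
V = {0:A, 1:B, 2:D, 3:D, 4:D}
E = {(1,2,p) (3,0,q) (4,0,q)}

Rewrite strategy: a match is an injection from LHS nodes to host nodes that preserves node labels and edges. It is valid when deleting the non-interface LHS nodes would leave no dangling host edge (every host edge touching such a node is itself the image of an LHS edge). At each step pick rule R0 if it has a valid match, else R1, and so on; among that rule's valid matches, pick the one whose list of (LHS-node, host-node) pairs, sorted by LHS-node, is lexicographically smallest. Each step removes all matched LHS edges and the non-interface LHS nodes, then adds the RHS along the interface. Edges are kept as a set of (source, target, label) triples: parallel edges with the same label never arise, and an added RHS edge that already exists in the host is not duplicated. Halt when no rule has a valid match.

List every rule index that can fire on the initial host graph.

Answer: [R3]

Derivation:
R0: no valid match — LHS pattern not found
R1: no valid match — LHS pattern not found
R2: no valid match — LHS pattern not found
R3: 2 valid matches — {0↦0, 1↦3}, {0↦0, 1↦4}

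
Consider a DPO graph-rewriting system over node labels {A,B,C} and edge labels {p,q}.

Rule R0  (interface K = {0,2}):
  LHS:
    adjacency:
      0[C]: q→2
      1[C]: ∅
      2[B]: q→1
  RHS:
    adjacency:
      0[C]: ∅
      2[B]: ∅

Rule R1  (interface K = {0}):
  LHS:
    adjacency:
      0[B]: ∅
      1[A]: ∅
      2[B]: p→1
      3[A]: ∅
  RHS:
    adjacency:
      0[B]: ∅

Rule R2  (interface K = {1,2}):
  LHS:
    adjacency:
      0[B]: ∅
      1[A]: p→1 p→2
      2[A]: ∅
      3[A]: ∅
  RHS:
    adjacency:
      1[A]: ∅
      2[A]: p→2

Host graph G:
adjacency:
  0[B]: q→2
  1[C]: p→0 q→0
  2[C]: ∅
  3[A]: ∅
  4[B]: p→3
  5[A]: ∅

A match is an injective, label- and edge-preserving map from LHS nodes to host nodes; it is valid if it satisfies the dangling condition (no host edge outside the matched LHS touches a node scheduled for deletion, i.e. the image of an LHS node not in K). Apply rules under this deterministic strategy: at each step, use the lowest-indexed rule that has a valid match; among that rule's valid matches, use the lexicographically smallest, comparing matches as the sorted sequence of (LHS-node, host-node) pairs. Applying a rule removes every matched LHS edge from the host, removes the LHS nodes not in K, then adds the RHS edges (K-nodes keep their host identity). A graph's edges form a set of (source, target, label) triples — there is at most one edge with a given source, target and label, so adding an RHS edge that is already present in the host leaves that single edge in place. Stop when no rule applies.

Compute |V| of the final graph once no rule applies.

Answer: 2

Derivation:
initial: |V|=6 |E|=4  E = 0-q->2 1-p->0 1-q->0 4-p->3
step 1: apply R0 at {0↦1, 1↦2, 2↦0}  → |V|=5 |E|=2  E = 1-p->0 4-p->3
step 2: apply R1 at {0↦0, 1↦3, 2↦4, 3↦5}  → |V|=2 |E|=1  E = 1-p->0
final graph: no rule applies after step 2
NF nodes: {0:B, 1:C}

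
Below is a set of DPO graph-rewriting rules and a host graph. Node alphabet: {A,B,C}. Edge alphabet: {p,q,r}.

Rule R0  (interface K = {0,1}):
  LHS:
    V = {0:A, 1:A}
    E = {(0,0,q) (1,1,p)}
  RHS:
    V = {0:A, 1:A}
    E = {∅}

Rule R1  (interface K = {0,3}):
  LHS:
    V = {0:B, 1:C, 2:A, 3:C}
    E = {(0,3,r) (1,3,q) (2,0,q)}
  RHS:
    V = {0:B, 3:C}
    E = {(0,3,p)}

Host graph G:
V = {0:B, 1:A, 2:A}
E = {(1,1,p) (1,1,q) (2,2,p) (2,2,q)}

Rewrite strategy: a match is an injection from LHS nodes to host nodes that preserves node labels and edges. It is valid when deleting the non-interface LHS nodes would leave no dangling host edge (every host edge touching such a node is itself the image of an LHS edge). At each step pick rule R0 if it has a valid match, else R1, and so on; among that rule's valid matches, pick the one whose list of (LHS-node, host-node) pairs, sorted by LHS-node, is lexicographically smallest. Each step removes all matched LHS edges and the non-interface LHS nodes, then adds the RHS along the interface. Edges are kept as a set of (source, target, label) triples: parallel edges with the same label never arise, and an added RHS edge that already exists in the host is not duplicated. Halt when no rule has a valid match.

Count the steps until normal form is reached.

Answer: 2

Derivation:
initial: |V|=3 |E|=4  E = 1-p->1 1-q->1 2-p->2 2-q->2
step 1: apply R0 at {0↦1, 1↦2}  → |V|=3 |E|=2  E = 1-p->1 2-q->2
step 2: apply R0 at {0↦2, 1↦1}  → |V|=3 |E|=0  E = ∅
final graph: no rule applies after step 2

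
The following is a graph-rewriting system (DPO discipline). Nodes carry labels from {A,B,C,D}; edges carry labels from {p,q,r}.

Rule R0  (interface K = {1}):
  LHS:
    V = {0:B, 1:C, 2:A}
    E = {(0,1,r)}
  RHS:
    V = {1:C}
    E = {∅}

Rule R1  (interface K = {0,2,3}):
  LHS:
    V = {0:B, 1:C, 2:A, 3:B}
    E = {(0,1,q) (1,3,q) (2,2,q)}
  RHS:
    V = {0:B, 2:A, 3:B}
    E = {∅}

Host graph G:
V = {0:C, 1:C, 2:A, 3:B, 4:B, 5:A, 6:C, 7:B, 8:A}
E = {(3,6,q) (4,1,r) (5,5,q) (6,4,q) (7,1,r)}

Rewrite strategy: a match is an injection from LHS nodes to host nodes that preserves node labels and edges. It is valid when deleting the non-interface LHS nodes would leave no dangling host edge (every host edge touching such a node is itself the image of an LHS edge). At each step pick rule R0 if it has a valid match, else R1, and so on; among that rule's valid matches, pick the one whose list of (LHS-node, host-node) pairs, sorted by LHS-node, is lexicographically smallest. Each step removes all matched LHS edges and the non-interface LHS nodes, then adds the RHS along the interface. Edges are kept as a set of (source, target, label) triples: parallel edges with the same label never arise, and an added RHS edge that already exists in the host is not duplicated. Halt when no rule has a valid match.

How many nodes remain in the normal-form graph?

Answer: 4

Derivation:
initial: |V|=9 |E|=5  E = 3-q->6 4-r->1 5-q->5 6-q->4 7-r->1
step 1: apply R0 at {0↦7, 1↦1, 2↦2}  → |V|=7 |E|=4  E = 3-q->6 4-r->1 5-q->5 6-q->4
step 2: apply R1 at {0↦3, 1↦6, 2↦5, 3↦4}  → |V|=6 |E|=1  E = 4-r->1
step 3: apply R0 at {0↦4, 1↦1, 2↦5}  → |V|=4 |E|=0  E = ∅
halt: no rule applies after step 3
NF nodes: {0:C, 1:C, 3:B, 8:A}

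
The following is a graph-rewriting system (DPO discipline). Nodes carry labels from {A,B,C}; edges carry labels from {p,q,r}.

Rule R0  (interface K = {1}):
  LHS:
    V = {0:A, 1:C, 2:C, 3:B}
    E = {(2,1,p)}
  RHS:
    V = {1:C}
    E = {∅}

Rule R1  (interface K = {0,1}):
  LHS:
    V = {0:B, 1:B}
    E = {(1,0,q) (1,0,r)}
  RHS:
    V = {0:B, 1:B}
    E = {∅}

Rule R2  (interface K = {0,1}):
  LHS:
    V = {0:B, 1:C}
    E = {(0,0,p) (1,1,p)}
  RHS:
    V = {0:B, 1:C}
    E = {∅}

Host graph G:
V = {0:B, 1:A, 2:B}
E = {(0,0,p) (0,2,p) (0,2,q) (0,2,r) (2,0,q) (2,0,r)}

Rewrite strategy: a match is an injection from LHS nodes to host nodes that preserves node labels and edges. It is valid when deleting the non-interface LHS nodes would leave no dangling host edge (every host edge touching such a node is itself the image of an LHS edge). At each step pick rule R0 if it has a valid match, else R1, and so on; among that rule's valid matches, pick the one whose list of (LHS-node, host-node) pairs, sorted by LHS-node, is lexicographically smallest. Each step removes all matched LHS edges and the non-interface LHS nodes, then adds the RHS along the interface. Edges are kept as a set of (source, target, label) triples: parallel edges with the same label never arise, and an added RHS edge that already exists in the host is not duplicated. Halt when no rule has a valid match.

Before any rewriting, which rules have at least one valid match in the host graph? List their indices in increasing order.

Answer: [R1]

Rewrite trace:
R0: no valid match — LHS pattern not found
R1: 2 valid matches — {0↦0, 1↦2}, {0↦2, 1↦0}
R2: no valid match — LHS pattern not found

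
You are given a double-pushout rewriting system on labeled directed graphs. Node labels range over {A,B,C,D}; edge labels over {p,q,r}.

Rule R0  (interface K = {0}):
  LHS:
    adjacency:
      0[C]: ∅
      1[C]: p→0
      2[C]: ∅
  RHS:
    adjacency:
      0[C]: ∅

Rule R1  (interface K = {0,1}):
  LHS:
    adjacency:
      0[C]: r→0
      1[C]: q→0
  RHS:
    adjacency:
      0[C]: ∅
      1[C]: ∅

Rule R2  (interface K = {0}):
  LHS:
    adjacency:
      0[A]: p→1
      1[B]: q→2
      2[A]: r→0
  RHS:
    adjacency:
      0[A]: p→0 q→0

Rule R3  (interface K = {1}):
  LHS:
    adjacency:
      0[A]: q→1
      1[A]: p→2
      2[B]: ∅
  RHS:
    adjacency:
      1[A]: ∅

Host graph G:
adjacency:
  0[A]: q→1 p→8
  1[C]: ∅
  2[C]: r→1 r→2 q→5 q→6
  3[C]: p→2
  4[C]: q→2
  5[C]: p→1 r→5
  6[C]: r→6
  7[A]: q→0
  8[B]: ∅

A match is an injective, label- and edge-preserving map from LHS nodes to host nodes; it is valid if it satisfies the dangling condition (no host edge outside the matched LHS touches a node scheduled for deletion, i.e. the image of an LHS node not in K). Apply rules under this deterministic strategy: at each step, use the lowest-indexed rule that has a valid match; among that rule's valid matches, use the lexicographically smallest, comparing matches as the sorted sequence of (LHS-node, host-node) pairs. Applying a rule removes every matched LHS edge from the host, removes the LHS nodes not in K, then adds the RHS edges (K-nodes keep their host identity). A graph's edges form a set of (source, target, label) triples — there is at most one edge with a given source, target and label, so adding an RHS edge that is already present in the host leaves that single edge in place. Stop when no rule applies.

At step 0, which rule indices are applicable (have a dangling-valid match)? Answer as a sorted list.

R0: no valid match — 8 raw matches, all fail dangling condition
R1: 3 valid matches — {0↦2, 1↦4}, {0↦5, 1↦2}, {0↦6, 1↦2}
R2: no valid match — LHS pattern not found
R3: 1 valid match — {0↦7, 1↦0, 2↦8}

Answer: [R1,R3]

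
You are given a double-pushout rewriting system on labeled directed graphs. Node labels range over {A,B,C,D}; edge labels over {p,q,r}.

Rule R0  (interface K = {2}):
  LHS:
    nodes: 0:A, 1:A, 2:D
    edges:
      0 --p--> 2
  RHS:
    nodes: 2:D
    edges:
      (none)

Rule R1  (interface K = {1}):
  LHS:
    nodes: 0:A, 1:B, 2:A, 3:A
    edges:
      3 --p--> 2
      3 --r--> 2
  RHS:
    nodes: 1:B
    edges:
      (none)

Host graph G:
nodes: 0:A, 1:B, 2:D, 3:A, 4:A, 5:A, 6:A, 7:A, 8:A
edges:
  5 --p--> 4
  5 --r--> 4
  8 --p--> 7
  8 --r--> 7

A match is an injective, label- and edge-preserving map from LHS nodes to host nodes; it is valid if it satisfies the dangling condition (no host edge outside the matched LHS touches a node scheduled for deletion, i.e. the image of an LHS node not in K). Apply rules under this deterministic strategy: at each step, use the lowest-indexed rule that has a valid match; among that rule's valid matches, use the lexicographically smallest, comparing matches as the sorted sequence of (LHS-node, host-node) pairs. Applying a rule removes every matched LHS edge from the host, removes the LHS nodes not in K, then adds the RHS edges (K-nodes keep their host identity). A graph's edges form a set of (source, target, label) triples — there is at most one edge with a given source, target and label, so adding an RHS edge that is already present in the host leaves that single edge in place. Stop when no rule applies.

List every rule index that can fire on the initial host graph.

R0: no valid match — LHS pattern not found
R1: 6 valid matches — {0↦0, 1↦1, 2↦4, 3↦5}, {0↦0, 1↦1, 2↦7, 3↦8}, {0↦3, 1↦1, 2↦4, 3↦5} (+3 more)

Answer: [R1]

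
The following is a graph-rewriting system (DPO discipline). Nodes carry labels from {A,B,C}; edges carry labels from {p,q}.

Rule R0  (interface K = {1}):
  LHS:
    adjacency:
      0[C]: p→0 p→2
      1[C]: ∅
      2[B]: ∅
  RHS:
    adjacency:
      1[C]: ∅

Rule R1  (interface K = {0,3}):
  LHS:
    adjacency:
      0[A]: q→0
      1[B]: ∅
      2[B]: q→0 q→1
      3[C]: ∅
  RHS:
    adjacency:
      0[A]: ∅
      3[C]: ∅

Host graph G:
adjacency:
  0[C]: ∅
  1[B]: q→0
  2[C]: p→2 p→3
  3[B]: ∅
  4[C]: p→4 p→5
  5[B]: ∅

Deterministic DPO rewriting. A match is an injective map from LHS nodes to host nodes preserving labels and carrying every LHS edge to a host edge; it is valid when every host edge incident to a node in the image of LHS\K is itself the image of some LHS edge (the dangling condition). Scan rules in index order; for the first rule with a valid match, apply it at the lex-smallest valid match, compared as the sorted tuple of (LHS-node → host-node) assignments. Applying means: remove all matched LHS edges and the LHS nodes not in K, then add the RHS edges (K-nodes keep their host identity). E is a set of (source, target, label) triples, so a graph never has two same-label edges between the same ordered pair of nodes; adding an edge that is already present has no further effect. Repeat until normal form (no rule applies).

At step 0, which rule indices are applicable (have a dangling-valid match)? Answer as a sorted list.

Answer: [R0]

Steps:
R0: 4 valid matches — {0↦2, 1↦0, 2↦3}, {0↦2, 1↦4, 2↦3}, {0↦4, 1↦0, 2↦5} (+1 more)
R1: no valid match — LHS pattern not found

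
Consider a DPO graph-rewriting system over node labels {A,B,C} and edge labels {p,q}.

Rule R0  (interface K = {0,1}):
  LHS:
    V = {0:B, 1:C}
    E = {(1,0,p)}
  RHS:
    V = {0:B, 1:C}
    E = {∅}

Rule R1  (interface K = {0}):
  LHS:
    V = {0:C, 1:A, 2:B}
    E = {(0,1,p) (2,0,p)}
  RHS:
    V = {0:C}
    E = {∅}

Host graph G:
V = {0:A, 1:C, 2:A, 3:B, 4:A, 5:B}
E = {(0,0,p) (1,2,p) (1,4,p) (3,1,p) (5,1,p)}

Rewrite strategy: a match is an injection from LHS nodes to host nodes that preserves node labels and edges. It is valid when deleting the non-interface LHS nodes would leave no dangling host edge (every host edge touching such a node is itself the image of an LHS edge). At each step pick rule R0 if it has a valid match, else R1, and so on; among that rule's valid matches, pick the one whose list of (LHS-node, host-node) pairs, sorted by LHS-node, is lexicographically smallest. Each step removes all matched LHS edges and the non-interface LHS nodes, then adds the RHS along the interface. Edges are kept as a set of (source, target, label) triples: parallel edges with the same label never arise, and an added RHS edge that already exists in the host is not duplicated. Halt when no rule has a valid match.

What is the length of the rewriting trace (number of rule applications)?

start.  V:6 E:5  edges: 0-p->0 1-p->2 1-p->4 3-p->1 5-p->1
1. fire R1 via {0↦1, 1↦2, 2↦3}  →  V:4 E:3  edges: 0-p->0 1-p->4 5-p->1
2. fire R1 via {0↦1, 1↦4, 2↦5}  →  V:2 E:1  edges: 0-p->0
normal form: no rule applies after step 2

Answer: 2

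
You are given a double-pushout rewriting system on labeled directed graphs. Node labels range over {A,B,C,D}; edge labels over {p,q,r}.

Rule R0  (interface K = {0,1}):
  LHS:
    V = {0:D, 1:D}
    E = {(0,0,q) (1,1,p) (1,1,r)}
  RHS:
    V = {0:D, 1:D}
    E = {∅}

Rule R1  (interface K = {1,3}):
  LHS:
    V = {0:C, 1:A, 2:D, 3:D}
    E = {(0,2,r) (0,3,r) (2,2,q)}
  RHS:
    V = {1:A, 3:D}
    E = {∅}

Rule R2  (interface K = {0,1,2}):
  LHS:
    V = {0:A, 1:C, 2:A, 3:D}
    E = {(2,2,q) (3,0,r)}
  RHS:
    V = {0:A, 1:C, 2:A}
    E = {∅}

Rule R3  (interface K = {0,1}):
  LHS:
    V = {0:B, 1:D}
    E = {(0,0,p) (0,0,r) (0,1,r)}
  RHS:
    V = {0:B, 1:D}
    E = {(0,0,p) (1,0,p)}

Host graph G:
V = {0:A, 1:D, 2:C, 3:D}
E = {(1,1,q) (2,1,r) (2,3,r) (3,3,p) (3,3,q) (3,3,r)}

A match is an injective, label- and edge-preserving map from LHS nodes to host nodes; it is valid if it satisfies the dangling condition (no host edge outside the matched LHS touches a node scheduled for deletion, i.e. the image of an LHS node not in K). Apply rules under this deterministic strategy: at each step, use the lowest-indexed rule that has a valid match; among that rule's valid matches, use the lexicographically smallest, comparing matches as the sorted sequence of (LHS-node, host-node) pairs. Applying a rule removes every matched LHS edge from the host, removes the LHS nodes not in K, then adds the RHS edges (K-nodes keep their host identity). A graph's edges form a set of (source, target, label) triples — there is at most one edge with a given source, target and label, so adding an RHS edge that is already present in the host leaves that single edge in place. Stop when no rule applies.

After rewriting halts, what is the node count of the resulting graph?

Answer: 2

Steps:
initial: |V|=4 |E|=6  E = 1-q->1 2-r->1 2-r->3 3-p->3 3-q->3 3-r->3
step 1: apply R0 at {0↦1, 1↦3}  → |V|=4 |E|=3  E = 2-r->1 2-r->3 3-q->3
step 2: apply R1 at {0↦2, 1↦0, 2↦3, 3↦1}  → |V|=2 |E|=0  E = ∅
halt: no rule applies after step 2
NF nodes: {0:A, 1:D}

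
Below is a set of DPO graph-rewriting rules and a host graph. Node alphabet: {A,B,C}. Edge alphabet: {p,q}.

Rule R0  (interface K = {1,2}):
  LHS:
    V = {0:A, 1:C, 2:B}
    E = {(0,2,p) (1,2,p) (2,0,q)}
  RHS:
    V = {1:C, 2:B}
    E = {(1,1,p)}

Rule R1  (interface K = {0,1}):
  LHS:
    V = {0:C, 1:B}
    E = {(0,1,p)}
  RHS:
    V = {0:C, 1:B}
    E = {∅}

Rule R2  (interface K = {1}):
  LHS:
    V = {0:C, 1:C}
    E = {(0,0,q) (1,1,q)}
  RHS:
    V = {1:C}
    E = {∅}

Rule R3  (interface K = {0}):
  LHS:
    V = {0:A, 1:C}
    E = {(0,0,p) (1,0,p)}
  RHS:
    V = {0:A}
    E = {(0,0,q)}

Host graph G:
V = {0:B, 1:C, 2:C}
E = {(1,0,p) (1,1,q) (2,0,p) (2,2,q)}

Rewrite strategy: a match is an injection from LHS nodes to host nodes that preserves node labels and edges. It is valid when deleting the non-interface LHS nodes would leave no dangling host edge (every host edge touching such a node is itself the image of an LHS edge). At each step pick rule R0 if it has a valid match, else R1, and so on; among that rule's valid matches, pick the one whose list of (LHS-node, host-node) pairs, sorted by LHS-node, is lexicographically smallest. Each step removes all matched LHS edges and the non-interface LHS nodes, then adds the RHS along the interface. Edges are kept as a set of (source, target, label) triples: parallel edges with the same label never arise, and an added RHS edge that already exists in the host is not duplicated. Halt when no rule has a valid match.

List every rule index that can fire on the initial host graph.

Answer: [R1]

Rewrite trace:
R0: no valid match — LHS pattern not found
R1: 2 valid matches — {0↦1, 1↦0}, {0↦2, 1↦0}
R2: no valid match — 2 raw matches, all fail dangling condition
R3: no valid match — LHS pattern not found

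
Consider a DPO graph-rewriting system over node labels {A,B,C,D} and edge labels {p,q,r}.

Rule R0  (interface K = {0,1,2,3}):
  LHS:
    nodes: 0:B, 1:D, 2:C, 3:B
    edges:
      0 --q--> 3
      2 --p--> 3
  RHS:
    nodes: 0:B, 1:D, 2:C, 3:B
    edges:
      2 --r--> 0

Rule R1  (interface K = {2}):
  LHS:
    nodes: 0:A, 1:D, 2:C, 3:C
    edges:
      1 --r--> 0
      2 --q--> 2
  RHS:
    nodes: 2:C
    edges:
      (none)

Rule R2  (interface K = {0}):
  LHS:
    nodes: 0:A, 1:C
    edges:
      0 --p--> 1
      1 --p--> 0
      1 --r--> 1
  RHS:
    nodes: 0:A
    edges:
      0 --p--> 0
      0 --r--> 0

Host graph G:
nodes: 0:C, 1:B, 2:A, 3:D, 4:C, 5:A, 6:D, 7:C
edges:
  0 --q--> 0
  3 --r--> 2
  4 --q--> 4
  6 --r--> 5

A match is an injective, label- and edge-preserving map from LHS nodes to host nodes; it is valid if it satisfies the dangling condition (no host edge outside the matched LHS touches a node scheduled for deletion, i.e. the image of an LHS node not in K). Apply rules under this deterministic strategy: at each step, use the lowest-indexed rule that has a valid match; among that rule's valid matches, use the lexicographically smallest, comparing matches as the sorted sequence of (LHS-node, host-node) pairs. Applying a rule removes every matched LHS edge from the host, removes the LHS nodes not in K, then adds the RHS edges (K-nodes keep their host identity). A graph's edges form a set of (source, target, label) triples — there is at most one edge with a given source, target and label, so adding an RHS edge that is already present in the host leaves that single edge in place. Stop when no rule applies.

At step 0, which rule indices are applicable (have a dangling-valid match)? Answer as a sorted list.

Answer: [R1]

Derivation:
R0: no valid match — LHS pattern not found
R1: 4 valid matches — {0↦2, 1↦3, 2↦0, 3↦7}, {0↦2, 1↦3, 2↦4, 3↦7}, {0↦5, 1↦6, 2↦0, 3↦7} (+1 more)
R2: no valid match — LHS pattern not found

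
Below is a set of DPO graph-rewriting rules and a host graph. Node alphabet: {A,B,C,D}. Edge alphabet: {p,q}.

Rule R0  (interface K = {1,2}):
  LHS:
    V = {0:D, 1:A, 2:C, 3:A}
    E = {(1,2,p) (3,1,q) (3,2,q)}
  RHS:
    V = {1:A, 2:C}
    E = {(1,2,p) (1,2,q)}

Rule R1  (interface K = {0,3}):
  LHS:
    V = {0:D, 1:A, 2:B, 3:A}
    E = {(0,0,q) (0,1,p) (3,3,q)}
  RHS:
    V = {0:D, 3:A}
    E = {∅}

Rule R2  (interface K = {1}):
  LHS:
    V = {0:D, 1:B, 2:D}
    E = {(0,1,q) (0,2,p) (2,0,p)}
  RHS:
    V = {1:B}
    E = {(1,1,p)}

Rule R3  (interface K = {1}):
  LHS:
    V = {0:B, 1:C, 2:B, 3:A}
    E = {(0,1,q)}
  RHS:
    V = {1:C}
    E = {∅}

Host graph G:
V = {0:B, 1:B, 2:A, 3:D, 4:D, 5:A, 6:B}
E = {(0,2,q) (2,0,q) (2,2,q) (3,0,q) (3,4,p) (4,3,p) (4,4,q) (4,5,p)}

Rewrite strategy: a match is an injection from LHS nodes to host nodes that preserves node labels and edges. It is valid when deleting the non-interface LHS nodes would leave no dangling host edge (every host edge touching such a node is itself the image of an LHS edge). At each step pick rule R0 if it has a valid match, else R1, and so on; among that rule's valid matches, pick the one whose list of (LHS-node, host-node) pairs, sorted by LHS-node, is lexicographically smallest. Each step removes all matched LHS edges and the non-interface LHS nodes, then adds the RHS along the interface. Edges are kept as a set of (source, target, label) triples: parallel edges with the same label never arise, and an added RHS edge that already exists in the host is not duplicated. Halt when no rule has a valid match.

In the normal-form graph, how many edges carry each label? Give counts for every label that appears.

Answer: p:1 q:2

Rewrite trace:
[0] host  ⇒  7 nodes, 8 edges  {0-q->2 2-q->0 2-q->2 3-q->0 3-p->4 4-p->3 4-q->4 4-p->5}
[1] R1 @ {0↦4, 1↦5, 2↦1, 3↦2}  ⇒  5 nodes, 5 edges  {0-q->2 2-q->0 3-q->0 3-p->4 4-p->3}
[2] R2 @ {0↦3, 1↦0, 2↦4}  ⇒  3 nodes, 3 edges  {0-p->0 0-q->2 2-q->0}
halt: no rule applies after step 2
NF edges: [(0, 0, 'p'), (0, 2, 'q'), (2, 0, 'q')]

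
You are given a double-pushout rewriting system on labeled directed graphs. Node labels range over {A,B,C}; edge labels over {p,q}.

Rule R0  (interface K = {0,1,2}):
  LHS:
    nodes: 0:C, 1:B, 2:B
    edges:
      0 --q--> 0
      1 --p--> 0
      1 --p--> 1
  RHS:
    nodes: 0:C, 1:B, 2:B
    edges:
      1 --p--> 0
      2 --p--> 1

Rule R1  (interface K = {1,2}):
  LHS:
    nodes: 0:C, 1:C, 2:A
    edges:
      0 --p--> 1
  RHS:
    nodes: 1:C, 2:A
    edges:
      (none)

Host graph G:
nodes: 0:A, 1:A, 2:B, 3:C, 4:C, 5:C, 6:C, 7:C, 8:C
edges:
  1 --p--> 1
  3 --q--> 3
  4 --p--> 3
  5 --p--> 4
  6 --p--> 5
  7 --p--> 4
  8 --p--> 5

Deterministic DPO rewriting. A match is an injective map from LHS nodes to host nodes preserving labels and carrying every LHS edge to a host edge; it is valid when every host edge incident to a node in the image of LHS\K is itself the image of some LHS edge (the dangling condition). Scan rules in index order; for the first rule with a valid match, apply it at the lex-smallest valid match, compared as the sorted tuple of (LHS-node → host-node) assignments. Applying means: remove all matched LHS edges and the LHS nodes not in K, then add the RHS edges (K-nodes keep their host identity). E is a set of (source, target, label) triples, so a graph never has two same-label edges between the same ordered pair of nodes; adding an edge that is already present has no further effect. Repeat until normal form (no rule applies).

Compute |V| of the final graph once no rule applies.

Answer: 4

Derivation:
initial: |V|=9 |E|=7  E = 1-p->1 3-q->3 4-p->3 5-p->4 6-p->5 7-p->4 8-p->5
step 1: apply R1 at {0↦6, 1↦5, 2↦0}  → |V|=8 |E|=6  E = 1-p->1 3-q->3 4-p->3 5-p->4 7-p->4 8-p->5
step 2: apply R1 at {0↦7, 1↦4, 2↦0}  → |V|=7 |E|=5  E = 1-p->1 3-q->3 4-p->3 5-p->4 8-p->5
step 3: apply R1 at {0↦8, 1↦5, 2↦0}  → |V|=6 |E|=4  E = 1-p->1 3-q->3 4-p->3 5-p->4
step 4: apply R1 at {0↦5, 1↦4, 2↦0}  → |V|=5 |E|=3  E = 1-p->1 3-q->3 4-p->3
step 5: apply R1 at {0↦4, 1↦3, 2↦0}  → |V|=4 |E|=2  E = 1-p->1 3-q->3
normal form: no rule applies after step 5
NF nodes: {0:A, 1:A, 2:B, 3:C}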